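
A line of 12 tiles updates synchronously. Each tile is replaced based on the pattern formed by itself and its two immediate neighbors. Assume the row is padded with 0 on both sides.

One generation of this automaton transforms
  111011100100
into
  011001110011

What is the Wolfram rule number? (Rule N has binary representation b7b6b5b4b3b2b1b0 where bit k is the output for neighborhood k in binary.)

position 1: 111 → 1  (bit 7 = 1)
position 2: 110 → 1  (bit 6 = 1)
position 3: 101 → 0  (bit 5 = 0)
position 7: 100 → 1  (bit 4 = 1)
position 0: 011 → 0  (bit 3 = 0)
position 9: 010 → 0  (bit 2 = 0)
position 8: 001 → 0  (bit 1 = 0)
position 11: 000 → 1  (bit 0 = 1)
bits b7..b0 = 11010001 = 209

209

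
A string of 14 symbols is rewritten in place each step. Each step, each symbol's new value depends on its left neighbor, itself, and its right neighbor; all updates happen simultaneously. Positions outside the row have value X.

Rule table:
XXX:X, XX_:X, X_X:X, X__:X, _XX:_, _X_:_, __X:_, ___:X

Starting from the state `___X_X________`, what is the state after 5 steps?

XXXXXX__X_XXXX

XX__X_XXXXXXX_
XXX__X_XXXXXXX
XXXX__X_XXXXXX
XXXXX__X_XXXXX
XXXXXX__X_XXXX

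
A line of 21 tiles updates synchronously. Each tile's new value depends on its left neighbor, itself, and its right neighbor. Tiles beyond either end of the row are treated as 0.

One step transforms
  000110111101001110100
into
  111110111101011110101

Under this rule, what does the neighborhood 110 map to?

At position 4 the neighborhood is 110; the next row has 1 there.

1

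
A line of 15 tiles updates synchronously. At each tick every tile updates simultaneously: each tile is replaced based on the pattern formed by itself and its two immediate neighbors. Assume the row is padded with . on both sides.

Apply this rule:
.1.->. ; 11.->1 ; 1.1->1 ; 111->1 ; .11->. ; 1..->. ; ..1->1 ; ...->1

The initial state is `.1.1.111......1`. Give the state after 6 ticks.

.1.1.1.1.1.11..

1.1.1.11.11111.
.1.1.1.11.1111.
1.1.1.1.11.111.
.1.1.1.1.11.11.
1.1.1.1.1.11.1.
.1.1.1.1.1.11..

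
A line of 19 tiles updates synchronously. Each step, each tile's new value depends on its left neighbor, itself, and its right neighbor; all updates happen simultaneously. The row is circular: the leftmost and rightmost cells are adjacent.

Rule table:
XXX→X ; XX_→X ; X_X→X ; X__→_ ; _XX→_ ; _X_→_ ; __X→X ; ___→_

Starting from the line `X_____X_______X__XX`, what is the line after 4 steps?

X____X_______X__X_X
X___X_______X__X_X_
___X_______X__X_X_X
__X_______X__X_X_X_

__X_______X__X_X_X_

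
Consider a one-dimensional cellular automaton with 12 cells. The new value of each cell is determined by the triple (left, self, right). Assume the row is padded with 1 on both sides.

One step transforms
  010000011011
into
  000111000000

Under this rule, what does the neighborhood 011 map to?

At position 7 the neighborhood is 011; the next row has 0 there.

0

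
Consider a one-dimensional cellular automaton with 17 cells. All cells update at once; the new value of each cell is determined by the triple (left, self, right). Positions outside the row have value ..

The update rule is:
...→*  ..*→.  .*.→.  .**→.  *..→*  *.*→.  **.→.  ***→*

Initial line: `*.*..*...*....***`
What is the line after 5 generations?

generation 1: ...*..**..***..*.
generation 2: **..*...*..*.*..*
generation 3: ..*..**..*....*..
generation 4: *..*...*..***..**
generation 5: .*..**..*..*.*...

.*..**..*..*.*...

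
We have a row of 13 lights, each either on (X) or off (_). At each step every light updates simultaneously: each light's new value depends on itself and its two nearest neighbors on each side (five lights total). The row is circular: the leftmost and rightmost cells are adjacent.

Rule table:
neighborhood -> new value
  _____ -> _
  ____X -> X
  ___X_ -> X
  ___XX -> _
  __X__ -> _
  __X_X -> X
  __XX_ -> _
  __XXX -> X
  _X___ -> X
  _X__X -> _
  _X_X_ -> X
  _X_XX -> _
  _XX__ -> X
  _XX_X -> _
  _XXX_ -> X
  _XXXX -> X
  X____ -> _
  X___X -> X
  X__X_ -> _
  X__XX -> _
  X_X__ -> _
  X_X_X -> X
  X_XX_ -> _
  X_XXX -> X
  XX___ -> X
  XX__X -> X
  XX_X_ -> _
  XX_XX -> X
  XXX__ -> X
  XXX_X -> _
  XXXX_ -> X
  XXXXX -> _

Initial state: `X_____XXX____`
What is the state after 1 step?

_X__X_XXXX_XX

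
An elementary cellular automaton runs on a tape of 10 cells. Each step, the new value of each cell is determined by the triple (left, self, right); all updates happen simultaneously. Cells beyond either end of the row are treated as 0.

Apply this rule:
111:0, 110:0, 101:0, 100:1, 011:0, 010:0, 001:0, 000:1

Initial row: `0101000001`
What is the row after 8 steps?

0000011111

step 1: 0000111100
step 2: 1110000011
step 3: 0001111000
step 4: 1100000111
step 5: 0011110000
step 6: 1000001111
step 7: 0111100000
step 8: 0000011111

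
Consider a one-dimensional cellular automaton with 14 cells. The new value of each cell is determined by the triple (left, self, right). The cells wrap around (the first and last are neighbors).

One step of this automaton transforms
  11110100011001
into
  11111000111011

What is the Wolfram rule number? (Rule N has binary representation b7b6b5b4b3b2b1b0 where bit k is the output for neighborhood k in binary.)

234

position 0: 111 → 1  (bit 7 = 1)
position 3: 110 → 1  (bit 6 = 1)
position 4: 101 → 1  (bit 5 = 1)
position 6: 100 → 0  (bit 4 = 0)
position 9: 011 → 1  (bit 3 = 1)
position 5: 010 → 0  (bit 2 = 0)
position 8: 001 → 1  (bit 1 = 1)
position 7: 000 → 0  (bit 0 = 0)
bits b7..b0 = 11101010 = 234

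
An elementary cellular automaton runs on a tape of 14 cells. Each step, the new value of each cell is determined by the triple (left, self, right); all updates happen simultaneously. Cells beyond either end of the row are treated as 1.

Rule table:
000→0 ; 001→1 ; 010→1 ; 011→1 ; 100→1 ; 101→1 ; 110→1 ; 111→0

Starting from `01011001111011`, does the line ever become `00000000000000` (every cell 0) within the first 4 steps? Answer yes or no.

no

11111111001110
00000001111011
10000011001110
11000111111011
step 4 is 11000111111011, still not uniform 0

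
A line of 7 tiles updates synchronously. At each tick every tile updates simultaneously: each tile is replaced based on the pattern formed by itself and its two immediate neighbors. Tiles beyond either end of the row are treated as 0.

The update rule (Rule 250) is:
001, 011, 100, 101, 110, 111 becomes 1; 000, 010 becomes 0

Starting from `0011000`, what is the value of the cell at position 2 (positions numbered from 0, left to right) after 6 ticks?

tick 1: 0111100
tick 2: 1111110
tick 3: 1111111
tick 4: 1111111  (fixed point — unchanged through tick 6)
position 2 holds 1

1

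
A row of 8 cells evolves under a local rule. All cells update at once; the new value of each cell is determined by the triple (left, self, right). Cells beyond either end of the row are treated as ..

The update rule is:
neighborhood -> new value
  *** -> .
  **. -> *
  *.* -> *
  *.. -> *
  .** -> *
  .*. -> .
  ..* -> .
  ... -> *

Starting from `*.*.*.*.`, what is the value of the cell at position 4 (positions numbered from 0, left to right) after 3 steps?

.

step 1: .*.*.*.*
step 2: ..*.*.*.
step 3: *..*.*.*
position 4 holds .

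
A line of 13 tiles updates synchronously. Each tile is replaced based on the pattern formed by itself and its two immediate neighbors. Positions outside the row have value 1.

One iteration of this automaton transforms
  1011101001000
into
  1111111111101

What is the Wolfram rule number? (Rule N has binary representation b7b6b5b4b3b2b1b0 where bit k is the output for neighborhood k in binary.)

254

position 3: 111 → 1  (bit 7 = 1)
position 0: 110 → 1  (bit 6 = 1)
position 1: 101 → 1  (bit 5 = 1)
position 7: 100 → 1  (bit 4 = 1)
position 2: 011 → 1  (bit 3 = 1)
position 6: 010 → 1  (bit 2 = 1)
position 8: 001 → 1  (bit 1 = 1)
position 11: 000 → 0  (bit 0 = 0)
bits b7..b0 = 11111110 = 254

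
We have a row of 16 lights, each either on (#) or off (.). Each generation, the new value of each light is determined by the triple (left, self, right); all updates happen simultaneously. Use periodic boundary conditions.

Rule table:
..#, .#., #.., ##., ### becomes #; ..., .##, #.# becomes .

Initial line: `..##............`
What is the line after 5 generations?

##.###.##....#.#

generation 1: .#.##...........
generation 2: ##..##..........
generation 3: .###.##........#
generation 4: ..##..##......##
generation 5: ##.###.##....#.#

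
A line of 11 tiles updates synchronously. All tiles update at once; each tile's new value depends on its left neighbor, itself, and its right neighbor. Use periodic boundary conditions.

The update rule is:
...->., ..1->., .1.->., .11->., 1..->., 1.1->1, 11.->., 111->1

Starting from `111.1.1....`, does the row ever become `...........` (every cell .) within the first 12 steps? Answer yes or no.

yes

.1.1.1.....
..1.1......
...1.......
...........
all cells are . at step 4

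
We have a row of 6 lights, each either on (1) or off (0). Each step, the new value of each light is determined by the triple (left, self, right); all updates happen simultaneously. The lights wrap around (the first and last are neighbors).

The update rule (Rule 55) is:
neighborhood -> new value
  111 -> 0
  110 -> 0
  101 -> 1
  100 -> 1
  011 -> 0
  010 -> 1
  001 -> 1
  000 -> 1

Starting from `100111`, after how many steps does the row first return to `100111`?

2

011000
100111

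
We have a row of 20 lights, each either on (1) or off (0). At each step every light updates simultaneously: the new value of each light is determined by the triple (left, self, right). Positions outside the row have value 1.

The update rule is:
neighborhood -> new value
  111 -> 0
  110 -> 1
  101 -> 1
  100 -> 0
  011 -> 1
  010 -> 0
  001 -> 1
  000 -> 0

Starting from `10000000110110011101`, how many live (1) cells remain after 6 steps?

13

step 1: 10000001111110110111
step 2: 10000011000011111100
step 3: 10000111000110000101
step 4: 10001101001110001011
step 5: 10011110011010010110
step 6: 10110010111100101111
count of 1: 13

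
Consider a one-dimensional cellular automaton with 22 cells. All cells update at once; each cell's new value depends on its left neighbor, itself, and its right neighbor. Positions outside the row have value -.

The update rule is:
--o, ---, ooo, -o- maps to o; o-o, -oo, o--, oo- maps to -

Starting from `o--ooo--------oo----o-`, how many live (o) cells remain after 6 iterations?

o-o-o--ooooooo---oooo-
o-o-o-o-ooooo--oo-oo--
o-o-o-o--ooo--o------o
o-o-o-o-o-o--oo-oooooo
o-o-o-o-o-o-o----oooo-
o-o-o-o-o-o-o-ooo-oo--
count of o: 12

12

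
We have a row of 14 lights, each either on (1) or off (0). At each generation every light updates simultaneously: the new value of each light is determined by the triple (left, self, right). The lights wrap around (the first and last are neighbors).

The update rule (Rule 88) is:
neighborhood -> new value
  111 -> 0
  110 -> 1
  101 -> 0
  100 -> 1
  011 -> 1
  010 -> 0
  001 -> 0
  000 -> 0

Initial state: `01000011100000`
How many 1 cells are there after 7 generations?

00100010110000
00010000111000
00001000101100
00000100001110
00000010001011
10000001000011
11000000100010
count of 1: 4

4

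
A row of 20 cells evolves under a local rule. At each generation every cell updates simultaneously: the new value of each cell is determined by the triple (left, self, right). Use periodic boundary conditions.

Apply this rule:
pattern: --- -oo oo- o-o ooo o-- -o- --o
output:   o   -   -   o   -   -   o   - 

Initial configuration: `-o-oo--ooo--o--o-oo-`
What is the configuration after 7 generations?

generation 1: -oo---------o--oo---
generation 2: ----ooooooo-o-----oo
generation 3: -oo--------oo-ooo---
generation 4: ----oooooo---o----oo
generation 5: -oo--------o-o-oo---
generation 6: ----oooooo-oooo---oo
generation 7: -oo-------o-----o---

-oo-------o-----o---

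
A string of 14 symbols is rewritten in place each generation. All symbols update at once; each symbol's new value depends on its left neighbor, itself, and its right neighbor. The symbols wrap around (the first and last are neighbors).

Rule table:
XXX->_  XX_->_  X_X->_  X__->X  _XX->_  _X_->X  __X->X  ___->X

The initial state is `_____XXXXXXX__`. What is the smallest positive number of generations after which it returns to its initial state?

XXXXX_______XX
_____XXXXXXX__

2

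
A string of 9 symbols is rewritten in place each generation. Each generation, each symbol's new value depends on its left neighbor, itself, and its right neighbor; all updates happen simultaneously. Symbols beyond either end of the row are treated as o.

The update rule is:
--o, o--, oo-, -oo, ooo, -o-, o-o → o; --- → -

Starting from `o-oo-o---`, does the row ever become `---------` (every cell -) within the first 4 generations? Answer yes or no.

no

generation 1: ooooooo-o
generation 2: ooooooooo
generation 3: ooooooooo  (fixed point — unchanged through generation 4)
generation 4 is ooooooooo, still not uniform -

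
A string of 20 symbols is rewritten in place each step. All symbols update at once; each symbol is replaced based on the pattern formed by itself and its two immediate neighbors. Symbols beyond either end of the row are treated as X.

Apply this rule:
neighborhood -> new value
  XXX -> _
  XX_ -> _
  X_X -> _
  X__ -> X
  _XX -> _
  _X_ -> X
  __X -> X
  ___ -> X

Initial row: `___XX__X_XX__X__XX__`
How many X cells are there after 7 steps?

13

XXX__XXX___XXXXX__XX
___XX___XXX_____XX__
XXX__XXX___XXXXX__XX  (repeats step 1; period 2)
step 7: XXX__XXX___XXXXX__XX
count of X: 13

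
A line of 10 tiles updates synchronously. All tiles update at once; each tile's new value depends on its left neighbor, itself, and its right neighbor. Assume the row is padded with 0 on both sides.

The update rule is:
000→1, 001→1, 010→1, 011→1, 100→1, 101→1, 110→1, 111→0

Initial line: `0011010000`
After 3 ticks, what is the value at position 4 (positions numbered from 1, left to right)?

1

tick 1: 1111111111
tick 2: 1000000001
tick 3: 1111111111
position 4 holds 1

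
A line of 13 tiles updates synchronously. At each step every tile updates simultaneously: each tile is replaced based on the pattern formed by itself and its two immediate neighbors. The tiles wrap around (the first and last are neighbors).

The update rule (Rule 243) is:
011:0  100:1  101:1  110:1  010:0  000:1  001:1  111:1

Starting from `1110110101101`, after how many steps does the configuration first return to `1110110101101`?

1111011010110
0111101101011
1011110110101
1101111011010
0110111101101
1011011110110
0101101111011
1010110111101
1101011011110
0110101101111
1011010110111
1101101011011
1110110101101

13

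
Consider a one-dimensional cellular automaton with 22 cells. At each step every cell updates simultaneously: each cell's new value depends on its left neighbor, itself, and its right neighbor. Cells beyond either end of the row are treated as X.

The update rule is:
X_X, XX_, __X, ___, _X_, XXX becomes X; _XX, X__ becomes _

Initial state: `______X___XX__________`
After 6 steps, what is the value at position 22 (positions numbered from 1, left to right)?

_XXXXXX_XX_X_XXXXXXXXX
X_XXXXXX_XXXX_XXXXXXXX
XX_XXXXXX_XXXX_XXXXXXX
XXX_XXXXXX_XXXX_XXXXXX
XXXX_XXXXXX_XXXX_XXXXX
XXXXX_XXXXXX_XXXX_XXXX
position 22 holds X

X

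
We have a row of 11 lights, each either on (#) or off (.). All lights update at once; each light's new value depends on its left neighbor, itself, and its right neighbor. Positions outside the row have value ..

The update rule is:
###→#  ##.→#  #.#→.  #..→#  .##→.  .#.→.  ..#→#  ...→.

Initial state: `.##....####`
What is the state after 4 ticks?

tick 1: #.##..#.###
tick 2: ...###...##
tick 3: ..#.###.#.#
tick 4: .#...##....

.#...##....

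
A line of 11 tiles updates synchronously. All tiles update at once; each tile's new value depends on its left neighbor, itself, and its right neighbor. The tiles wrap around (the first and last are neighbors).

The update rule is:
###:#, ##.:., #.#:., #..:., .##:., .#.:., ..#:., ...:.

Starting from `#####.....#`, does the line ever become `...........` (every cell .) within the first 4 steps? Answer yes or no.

yes

####.......
.##........
...........
all cells are . at step 3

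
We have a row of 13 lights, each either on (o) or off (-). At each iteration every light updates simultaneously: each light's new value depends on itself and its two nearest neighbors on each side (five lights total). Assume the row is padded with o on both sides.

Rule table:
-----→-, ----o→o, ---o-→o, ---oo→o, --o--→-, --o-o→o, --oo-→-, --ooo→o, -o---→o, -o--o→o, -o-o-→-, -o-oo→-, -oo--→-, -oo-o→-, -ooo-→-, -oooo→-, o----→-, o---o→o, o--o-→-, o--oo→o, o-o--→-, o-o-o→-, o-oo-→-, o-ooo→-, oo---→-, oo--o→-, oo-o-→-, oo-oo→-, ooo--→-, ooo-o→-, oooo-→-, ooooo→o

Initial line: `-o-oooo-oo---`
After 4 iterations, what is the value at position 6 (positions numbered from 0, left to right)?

-----------oo
---------ooo-
-------ooo---
-----ooo---oo
position 6 holds o

o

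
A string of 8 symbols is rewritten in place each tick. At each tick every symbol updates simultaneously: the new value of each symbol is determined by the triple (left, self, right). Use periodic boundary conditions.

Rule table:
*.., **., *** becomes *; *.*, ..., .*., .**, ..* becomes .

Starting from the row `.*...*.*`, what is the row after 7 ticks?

tick 1: ..*.....
tick 2: ...*....
tick 3: ....*...
tick 4: .....*..
tick 5: ......*.
tick 6: .......*
tick 7: *.......

*.......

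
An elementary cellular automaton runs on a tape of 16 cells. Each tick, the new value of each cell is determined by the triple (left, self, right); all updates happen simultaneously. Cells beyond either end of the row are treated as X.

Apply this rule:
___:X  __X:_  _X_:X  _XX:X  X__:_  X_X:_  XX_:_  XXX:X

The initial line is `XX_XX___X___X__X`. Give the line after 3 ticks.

_X_X__X_X_X_X__X

tick 1: X__X__X_X_X_X__X
tick 2: ___X__X_X_X_X__X
tick 3: _X_X__X_X_X_X__X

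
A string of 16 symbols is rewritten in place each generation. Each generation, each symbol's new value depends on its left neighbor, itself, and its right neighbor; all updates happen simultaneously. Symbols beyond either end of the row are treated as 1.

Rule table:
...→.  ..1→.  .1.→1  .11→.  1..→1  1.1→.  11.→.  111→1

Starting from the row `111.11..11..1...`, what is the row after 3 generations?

..11....1.11..1.

11....1...1.11..
1.1...11..1...1.
..11....1.11..1.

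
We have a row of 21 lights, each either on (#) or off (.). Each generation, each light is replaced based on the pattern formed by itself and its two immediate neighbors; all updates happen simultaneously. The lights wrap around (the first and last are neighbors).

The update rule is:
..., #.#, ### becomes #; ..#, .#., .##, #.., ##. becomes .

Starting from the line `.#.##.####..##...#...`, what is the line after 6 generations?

.#..###..######..###.

..#..#.##......#...##
......#...####...#...
#####...#..##..#...##
####..#..........#..#
###.....########.....
.#..###..######..###.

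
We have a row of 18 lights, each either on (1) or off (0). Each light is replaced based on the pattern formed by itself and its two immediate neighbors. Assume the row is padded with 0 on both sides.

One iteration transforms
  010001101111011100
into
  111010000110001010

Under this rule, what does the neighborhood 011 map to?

At position 5 the neighborhood is 011; the next row has 0 there.

0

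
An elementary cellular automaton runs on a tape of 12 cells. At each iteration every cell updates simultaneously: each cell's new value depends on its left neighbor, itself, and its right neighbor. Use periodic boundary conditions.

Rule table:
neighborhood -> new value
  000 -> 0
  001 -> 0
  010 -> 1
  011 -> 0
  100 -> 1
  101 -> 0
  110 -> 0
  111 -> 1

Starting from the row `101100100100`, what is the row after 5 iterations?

001100110000

100010110110
110010000000
001011000000
001000100000
001100110000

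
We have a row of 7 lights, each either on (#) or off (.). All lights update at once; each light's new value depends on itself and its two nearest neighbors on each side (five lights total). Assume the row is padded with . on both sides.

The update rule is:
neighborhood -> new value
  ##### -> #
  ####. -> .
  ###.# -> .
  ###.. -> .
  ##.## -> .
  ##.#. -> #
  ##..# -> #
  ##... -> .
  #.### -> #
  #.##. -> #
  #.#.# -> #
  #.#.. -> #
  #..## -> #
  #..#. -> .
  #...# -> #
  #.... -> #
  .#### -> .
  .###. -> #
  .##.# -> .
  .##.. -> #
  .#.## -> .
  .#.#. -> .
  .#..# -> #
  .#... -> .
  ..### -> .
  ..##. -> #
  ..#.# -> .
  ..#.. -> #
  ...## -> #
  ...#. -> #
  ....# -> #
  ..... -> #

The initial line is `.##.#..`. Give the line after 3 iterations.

##.##.#
#..#.##
##...##

##...##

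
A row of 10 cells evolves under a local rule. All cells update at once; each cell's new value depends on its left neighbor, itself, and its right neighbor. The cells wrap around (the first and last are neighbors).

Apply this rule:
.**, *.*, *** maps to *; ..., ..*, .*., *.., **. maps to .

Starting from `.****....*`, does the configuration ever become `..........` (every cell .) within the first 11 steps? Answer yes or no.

****......
***.......
**........
*.........
..........
all cells are . at step 5

yes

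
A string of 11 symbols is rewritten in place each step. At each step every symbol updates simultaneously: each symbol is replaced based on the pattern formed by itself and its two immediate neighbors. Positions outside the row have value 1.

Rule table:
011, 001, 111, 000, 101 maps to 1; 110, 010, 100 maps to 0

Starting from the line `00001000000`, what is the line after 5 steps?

01110011111
11100111111
11001111111
10011111111
00111111111

00111111111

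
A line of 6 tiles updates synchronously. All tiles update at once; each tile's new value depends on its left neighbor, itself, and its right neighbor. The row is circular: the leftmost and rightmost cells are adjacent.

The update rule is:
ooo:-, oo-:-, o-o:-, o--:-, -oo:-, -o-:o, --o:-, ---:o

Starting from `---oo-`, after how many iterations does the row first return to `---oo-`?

2

oo----
---oo-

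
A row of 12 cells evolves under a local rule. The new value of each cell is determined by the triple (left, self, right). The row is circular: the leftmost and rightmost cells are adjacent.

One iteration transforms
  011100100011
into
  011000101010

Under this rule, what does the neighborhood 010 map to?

1

At position 6 the neighborhood is 010; the next row has 1 there.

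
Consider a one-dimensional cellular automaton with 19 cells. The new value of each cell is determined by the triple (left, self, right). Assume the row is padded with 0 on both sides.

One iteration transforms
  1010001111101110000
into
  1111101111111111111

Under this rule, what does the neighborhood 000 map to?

1

At position 4 the neighborhood is 000; the next row has 1 there.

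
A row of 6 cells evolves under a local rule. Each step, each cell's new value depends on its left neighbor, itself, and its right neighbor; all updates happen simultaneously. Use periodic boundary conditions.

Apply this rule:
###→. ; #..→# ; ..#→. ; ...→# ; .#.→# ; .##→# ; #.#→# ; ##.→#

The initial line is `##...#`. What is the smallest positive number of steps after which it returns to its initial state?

9

step 1: .###.#
step 2: ##.###
step 3: .###..
step 4: .#.###
step 5: ####.#
step 6: ...###
step 7: ##.#.#
step 8: .#####
step 9: ##...#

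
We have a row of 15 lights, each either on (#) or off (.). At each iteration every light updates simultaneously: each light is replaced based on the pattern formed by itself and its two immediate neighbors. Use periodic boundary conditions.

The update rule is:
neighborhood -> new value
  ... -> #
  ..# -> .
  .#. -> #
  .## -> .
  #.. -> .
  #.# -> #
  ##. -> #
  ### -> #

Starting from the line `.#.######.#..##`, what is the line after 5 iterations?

###.#######...#
####.######.#..
.####.#######..
..####.######.#
...####.#######

...####.#######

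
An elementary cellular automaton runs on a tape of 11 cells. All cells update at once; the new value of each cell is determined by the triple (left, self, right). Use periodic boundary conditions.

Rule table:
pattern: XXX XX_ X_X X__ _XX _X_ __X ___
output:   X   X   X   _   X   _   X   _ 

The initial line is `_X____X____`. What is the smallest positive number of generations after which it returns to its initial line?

11

X____X_____
____X_____X
___X_____X_
__X_____X__
_X_____X___
X_____X____
_____X____X
____X____X_
___X____X__
__X____X___
_X____X____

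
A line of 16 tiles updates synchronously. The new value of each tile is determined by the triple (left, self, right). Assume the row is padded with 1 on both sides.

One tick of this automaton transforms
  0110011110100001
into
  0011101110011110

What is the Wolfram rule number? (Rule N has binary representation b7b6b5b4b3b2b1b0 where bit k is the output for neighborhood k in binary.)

position 6: 111 → 1  (bit 7 = 1)
position 2: 110 → 1  (bit 6 = 1)
position 0: 101 → 0  (bit 5 = 0)
position 3: 100 → 1  (bit 4 = 1)
position 1: 011 → 0  (bit 3 = 0)
position 10: 010 → 0  (bit 2 = 0)
position 4: 001 → 1  (bit 1 = 1)
position 12: 000 → 1  (bit 0 = 1)
bits b7..b0 = 11010011 = 211

211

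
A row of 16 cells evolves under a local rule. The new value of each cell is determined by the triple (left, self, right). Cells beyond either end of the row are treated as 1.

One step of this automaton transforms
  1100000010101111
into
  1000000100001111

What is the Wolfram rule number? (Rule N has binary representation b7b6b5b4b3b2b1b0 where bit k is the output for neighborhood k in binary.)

position 0: 111 → 1  (bit 7 = 1)
position 1: 110 → 0  (bit 6 = 0)
position 9: 101 → 0  (bit 5 = 0)
position 2: 100 → 0  (bit 4 = 0)
position 12: 011 → 1  (bit 3 = 1)
position 8: 010 → 0  (bit 2 = 0)
position 7: 001 → 1  (bit 1 = 1)
position 3: 000 → 0  (bit 0 = 0)
bits b7..b0 = 10001010 = 138

138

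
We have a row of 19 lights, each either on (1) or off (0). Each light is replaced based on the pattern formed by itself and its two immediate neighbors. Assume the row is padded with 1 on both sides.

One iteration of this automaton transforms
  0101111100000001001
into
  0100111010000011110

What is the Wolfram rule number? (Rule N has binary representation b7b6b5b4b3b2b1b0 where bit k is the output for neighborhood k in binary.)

position 4: 111 → 1  (bit 7 = 1)
position 7: 110 → 0  (bit 6 = 0)
position 0: 101 → 0  (bit 5 = 0)
position 8: 100 → 1  (bit 4 = 1)
position 3: 011 → 0  (bit 3 = 0)
position 1: 010 → 1  (bit 2 = 1)
position 14: 001 → 1  (bit 1 = 1)
position 9: 000 → 0  (bit 0 = 0)
bits b7..b0 = 10010110 = 150

150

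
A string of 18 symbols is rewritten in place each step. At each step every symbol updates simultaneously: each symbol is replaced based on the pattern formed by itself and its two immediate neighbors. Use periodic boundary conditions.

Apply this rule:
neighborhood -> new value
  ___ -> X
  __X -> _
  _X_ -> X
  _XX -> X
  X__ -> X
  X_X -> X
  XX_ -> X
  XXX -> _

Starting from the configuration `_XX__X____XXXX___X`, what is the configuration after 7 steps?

XXXX_XXXX_X__XXX_X
___XXX__XXXX_X_XXX
XX_X_XX_X__XXXXX_X
_XXXXXXXXX_X___XXX
XX_______XXXXX_X_X
_XXXXXXX_X___XXXXX
XX_____XXXXX_X___X

XX_____XXXXX_X___X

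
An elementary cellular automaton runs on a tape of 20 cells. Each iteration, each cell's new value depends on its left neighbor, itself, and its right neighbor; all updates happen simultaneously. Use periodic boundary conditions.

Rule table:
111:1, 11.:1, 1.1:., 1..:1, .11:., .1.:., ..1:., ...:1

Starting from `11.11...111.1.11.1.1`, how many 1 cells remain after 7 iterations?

11..111..11....1....
.11..111..1111..111.
..11..111..1111..111
1..11..111..1111..11
11..11..111..1111..1
111..11..111..1111..
.111..11..111..1111.
count of 1: 12

12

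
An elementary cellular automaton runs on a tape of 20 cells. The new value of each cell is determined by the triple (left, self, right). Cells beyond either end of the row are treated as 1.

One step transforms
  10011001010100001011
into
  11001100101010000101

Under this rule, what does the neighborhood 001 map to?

At position 2 the neighborhood is 001; the next row has 0 there.

0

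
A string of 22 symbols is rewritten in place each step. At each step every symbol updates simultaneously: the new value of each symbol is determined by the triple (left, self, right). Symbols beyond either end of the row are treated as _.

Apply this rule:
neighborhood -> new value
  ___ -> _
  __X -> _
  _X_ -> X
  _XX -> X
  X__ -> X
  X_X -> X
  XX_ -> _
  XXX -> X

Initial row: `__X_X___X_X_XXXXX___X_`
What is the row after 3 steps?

step 1: __XXXX__XXXXXXXX_X__XX
step 2: __XXX_X_XXXXXXX_XXX_X_
step 3: __XX_XXXXXXXXX_XXX_XXX

__XX_XXXXXXXXX_XXX_XXX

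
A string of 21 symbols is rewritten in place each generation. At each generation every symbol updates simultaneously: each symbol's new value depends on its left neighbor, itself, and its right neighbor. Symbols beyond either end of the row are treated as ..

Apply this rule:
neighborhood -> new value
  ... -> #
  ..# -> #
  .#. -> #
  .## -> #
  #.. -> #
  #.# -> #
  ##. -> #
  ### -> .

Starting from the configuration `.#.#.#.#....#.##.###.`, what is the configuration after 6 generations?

generation 1: ##################.##
generation 2: #................####
generation 3: ##################..#
generation 4: #................####  (repeats generation 2; period 2)
generation 6: #................####

#................####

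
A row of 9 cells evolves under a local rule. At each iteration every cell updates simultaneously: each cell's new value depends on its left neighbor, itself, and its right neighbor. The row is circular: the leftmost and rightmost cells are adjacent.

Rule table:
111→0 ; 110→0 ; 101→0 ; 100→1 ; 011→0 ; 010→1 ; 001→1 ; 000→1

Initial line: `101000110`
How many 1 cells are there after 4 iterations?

101111000
100000111
011111000
100000111
count of 1: 4

4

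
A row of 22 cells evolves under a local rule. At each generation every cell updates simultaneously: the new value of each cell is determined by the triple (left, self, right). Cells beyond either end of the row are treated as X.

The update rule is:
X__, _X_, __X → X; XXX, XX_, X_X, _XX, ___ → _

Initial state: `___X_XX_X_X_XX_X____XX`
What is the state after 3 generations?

X__XXXX_____XXXXX_____

X_XX____X_X____XX__X__
____X__XX_XX__X__XXXXX
X__XXXX_____XXXXX_____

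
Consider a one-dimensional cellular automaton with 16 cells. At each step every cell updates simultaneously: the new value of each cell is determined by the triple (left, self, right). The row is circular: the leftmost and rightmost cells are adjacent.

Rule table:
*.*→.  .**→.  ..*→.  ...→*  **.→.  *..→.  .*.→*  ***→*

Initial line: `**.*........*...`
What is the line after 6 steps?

...*.******.*.*.
**.*..****..*.*.
...*...**...*.*.
**.*.*....*.*.*.
...*.*.**.*.*.*.
**.*.*....*.*.*.

**.*.*....*.*.*.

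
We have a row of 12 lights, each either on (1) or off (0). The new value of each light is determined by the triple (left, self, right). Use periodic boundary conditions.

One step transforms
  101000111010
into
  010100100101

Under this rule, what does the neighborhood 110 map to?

At position 8 the neighborhood is 110; the next row has 0 there.

0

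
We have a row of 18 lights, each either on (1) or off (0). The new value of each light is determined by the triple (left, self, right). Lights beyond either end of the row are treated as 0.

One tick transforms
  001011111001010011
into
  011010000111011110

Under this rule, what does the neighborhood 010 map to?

At position 2 the neighborhood is 010; the next row has 1 there.

1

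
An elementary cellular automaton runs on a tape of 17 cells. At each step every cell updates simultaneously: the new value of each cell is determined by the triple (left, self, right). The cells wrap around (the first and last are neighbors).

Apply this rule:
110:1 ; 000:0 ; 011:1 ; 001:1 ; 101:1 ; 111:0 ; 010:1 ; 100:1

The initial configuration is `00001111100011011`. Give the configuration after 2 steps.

11111101111100000

step 1: 10011000110111111
step 2: 11111101111100000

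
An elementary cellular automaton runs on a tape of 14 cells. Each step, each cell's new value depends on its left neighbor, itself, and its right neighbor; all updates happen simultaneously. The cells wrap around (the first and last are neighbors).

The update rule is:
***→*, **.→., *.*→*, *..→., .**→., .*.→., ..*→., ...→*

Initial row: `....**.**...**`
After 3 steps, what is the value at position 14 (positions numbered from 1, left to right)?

.**...*...*...
....*...*...**
.**...*...*...
position 14 holds .

.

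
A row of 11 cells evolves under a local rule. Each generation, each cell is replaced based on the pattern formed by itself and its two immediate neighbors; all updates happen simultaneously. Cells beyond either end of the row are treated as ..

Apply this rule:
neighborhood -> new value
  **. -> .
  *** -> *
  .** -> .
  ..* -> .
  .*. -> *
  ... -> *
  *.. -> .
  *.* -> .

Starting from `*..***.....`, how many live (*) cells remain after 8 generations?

*...*..****
*.*.*...**.
*.*.*.*....
*.*.*.*.***
*.*.*.*..*.
*.*.*.*..*.  (fixed point — unchanged through generation 8)
count of *: 5

5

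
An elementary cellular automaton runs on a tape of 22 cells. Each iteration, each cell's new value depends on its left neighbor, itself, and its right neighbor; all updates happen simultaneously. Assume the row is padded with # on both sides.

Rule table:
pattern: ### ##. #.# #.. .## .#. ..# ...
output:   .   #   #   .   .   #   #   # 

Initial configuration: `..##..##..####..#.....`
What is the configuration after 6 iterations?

iteration 1: .#.#.#.#.#...#.##.####
iteration 2: ##########.####.##....
iteration 3: .........##...##.#.###
iteration 4: .########.#.##.####...
iteration 5: #.......####.##...#.##
iteration 6: #.######...##.#.####..

#.######...##.#.####..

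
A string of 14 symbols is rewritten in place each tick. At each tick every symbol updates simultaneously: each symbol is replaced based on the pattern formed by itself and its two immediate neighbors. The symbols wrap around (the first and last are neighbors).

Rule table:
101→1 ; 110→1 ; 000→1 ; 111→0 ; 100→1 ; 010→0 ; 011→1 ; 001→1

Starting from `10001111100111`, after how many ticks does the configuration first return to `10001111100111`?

11111000111100
10001111100111

2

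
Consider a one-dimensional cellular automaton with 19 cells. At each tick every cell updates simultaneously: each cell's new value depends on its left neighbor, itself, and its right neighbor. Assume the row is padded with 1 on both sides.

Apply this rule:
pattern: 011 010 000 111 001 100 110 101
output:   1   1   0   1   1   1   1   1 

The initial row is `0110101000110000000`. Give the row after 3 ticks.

1111111111111110111

1111111101111000001
1111111111111100011
1111111111111110111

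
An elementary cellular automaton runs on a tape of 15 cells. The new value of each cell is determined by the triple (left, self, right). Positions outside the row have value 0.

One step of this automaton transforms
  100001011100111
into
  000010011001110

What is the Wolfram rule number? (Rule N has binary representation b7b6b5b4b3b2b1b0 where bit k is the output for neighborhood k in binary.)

138

position 8: 111 → 1  (bit 7 = 1)
position 9: 110 → 0  (bit 6 = 0)
position 6: 101 → 0  (bit 5 = 0)
position 1: 100 → 0  (bit 4 = 0)
position 7: 011 → 1  (bit 3 = 1)
position 0: 010 → 0  (bit 2 = 0)
position 4: 001 → 1  (bit 1 = 1)
position 2: 000 → 0  (bit 0 = 0)
bits b7..b0 = 10001010 = 138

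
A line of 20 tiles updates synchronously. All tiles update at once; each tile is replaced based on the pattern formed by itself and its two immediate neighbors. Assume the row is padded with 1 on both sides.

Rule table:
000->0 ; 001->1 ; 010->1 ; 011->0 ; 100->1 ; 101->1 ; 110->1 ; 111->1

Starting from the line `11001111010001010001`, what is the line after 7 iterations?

11110111111011111010
11111011111101111111
11111101111110111111
11111110111111011111
11111111011111101111
11111111101111110111
11111111110111111011

11111111110111111011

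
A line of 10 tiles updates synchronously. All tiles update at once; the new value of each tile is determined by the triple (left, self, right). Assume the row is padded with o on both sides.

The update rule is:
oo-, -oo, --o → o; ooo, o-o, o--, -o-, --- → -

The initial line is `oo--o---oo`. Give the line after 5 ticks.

---oo-o--o

tick 1: -o-o---oo-
tick 2: ------ooo-
tick 3: -----oo-o-
tick 4: ----ooo---
tick 5: ---oo-o--o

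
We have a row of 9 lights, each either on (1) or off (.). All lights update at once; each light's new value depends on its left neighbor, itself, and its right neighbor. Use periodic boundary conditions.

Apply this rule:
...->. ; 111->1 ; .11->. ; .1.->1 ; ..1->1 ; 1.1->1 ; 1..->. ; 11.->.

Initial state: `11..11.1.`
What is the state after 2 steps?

..11.1.1.

...1..111
..11.1.1.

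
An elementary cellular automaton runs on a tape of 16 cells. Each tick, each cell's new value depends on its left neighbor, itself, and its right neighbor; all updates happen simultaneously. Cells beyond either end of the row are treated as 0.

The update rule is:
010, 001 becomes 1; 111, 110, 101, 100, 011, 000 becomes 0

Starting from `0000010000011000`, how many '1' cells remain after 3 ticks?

tick 1: 0000110000100000
tick 2: 0001000001100000
tick 3: 0011000010000000
count of 1: 3

3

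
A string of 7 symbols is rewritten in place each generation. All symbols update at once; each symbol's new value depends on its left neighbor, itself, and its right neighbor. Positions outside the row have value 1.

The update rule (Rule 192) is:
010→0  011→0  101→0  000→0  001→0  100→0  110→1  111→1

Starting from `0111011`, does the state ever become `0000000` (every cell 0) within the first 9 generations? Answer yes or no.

yes

0011001
0001000
0000000
all cells are 0 at generation 3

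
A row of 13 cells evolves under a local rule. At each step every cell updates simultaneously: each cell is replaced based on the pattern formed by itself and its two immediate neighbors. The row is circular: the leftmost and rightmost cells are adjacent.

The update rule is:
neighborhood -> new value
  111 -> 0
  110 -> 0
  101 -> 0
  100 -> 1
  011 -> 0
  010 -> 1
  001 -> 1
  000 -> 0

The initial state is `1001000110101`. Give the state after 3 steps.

1100010000000

0111101000100
1000001101110
1100010000000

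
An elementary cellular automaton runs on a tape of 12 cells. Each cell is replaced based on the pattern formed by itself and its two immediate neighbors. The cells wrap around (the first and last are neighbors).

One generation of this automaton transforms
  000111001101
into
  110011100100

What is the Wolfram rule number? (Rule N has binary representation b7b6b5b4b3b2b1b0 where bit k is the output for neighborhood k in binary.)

209

position 4: 111 → 1  (bit 7 = 1)
position 5: 110 → 1  (bit 6 = 1)
position 10: 101 → 0  (bit 5 = 0)
position 0: 100 → 1  (bit 4 = 1)
position 3: 011 → 0  (bit 3 = 0)
position 11: 010 → 0  (bit 2 = 0)
position 2: 001 → 0  (bit 1 = 0)
position 1: 000 → 1  (bit 0 = 1)
bits b7..b0 = 11010001 = 209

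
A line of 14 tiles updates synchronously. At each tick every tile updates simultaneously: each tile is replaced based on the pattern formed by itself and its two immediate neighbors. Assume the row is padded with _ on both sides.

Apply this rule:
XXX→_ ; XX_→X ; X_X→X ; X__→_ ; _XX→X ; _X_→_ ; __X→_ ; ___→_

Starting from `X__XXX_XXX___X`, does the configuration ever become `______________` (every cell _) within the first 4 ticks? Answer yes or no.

___X_XXX_X____
____XX_XX_____
____XXXXX_____
____X___X_____
tick 4 is ____X___X_____, still not uniform _

no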